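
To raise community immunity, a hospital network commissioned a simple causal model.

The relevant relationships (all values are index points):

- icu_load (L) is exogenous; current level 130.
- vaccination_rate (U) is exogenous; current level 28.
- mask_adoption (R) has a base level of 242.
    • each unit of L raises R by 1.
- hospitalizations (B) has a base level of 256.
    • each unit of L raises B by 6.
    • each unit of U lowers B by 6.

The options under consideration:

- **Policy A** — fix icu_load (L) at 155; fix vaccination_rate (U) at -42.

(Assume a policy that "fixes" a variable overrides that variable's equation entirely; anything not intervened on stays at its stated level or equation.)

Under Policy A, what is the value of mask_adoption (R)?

Policy A (L := 155, U := -42):
  L = 155
  R = 242 + 155 = 397

397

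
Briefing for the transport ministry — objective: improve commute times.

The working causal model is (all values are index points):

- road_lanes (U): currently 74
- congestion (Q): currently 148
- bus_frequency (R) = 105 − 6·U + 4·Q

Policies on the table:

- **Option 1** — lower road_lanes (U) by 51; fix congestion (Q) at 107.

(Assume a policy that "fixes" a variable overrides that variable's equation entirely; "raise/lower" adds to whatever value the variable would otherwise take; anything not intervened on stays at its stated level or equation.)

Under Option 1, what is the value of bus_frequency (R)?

395

Option 1 (U − 51, Q := 107):
  U = 74 − 51 = 23
  Q = 107
  R = 105 − 6·23 + 4·107 = 395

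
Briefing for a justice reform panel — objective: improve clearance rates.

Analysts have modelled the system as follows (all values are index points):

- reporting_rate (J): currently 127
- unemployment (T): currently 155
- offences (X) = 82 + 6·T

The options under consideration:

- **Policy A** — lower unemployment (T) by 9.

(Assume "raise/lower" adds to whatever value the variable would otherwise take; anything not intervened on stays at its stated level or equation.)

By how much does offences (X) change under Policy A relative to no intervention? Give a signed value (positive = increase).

Baseline:
  T = 155
  X = 82 + 6·155 = 1012
Policy A (T − 9):
  T = 155 − 9 = 146
  X = 82 + 6·146 = 958
Change in X: 958 − 1012 = -54

-54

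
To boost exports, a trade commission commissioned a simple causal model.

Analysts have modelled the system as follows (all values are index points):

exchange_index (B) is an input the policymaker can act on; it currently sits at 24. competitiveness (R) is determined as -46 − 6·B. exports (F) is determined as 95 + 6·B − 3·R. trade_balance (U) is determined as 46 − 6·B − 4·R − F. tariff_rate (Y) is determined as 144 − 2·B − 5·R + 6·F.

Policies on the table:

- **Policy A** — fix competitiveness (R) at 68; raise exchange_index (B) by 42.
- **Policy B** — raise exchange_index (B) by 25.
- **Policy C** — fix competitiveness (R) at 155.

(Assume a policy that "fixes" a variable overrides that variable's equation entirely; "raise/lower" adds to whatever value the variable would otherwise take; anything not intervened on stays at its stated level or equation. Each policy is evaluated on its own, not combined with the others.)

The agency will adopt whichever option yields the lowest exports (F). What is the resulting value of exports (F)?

-226

Policy A (R := 68, B + 42):
  B = 24 + 42 = 66
  R = 68
  F = 95 + 6·66 − 3·68 = 287
Policy B (B + 25):
  B = 24 + 25 = 49
  R = -46 − 6·49 = -340
  F = 95 + 6·49 − 3·(-340) = 1409
Policy C (R := 155):
  B = 24
  R = 155
  F = 95 + 6·24 − 3·155 = -226
Comparing — Policy A: F=287, Policy B: F=1409, Policy C: F=-226. Lowest is -226 (Policy C).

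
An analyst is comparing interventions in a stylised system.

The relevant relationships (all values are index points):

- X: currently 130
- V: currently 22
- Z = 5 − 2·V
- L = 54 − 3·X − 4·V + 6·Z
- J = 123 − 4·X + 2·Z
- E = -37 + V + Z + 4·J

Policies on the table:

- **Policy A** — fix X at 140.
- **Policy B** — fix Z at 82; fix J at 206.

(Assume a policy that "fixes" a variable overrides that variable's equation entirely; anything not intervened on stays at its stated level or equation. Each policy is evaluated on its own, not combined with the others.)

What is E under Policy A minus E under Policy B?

-3005

Policy A (X := 140):
  X = 140
  V = 22
  Z = 5 − 2·22 = -39
  J = 123 − 4·140 + 2·(-39) = -515
  E = -37 + 22 + (-39) + 4·(-515) = -2114
Policy B (Z := 82, J := 206):
  X = 130
  V = 22
  Z = 82
  J = 206
  E = -37 + 22 + 82 + 4·206 = 891
E: -2114 − 891 = -3005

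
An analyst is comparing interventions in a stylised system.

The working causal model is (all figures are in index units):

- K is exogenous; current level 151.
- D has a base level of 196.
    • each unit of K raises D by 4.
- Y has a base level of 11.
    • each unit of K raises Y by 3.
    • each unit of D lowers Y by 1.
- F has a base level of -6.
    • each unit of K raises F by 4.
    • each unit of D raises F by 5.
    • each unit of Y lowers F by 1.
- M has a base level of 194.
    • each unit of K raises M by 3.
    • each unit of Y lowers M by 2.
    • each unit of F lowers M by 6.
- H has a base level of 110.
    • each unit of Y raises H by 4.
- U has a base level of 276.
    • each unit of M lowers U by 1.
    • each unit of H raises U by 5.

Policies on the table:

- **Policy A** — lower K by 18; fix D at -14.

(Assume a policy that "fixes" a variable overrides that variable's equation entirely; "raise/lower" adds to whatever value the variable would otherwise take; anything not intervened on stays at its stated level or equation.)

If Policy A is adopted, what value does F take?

32

Policy A (K − 18, D := -14):
  K = 151 − 18 = 133
  D = -14
  Y = 11 + 3·133 − (-14) = 424
  F = -6 + 4·133 + 5·(-14) − 424 = 32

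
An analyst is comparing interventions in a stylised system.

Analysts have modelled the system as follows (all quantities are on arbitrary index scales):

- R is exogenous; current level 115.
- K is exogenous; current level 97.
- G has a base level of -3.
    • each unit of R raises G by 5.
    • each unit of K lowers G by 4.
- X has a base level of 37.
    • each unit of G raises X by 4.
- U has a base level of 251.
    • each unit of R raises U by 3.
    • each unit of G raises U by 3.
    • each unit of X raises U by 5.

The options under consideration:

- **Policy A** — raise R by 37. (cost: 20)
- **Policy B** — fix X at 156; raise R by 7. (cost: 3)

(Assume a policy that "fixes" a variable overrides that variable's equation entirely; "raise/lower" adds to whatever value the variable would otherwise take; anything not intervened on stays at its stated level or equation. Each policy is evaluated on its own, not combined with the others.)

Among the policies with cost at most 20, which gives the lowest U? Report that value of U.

2054

Policy A (R + 37):
  R = 115 + 37 = 152
  K = 97
  G = -3 + 5·152 − 4·97 = 369
  X = 37 + 4·369 = 1513
  U = 251 + 3·152 + 3·369 + 5·1513 = 9379
Policy B (X := 156, R + 7):
  R = 115 + 7 = 122
  K = 97
  G = -3 + 5·122 − 4·97 = 219
  X = 156
  U = 251 + 3·122 + 3·219 + 5·156 = 2054
Comparing — Policy A: U=9379, Policy B: U=2054. Lowest is 2054 (Policy B).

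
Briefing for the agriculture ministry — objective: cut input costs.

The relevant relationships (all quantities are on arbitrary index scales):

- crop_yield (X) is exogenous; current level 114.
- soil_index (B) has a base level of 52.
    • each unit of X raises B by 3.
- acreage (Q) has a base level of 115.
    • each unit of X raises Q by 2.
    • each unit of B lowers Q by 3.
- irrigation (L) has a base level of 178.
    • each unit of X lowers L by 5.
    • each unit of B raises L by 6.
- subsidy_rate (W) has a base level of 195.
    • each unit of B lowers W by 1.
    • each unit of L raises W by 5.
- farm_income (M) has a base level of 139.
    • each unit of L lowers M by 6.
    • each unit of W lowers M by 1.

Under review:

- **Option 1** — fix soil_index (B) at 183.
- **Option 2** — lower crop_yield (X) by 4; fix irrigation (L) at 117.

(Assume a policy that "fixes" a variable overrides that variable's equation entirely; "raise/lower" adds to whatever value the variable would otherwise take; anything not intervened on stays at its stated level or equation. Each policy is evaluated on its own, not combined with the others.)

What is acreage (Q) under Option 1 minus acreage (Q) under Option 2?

Option 1 (B := 183):
  X = 114
  B = 183
  Q = 115 + 2·114 − 3·183 = -206
Option 2 (X − 4, L := 117):
  X = 114 − 4 = 110
  B = 52 + 3·110 = 382
  Q = 115 + 2·110 − 3·382 = -811
Q: -206 − (-811) = 605

605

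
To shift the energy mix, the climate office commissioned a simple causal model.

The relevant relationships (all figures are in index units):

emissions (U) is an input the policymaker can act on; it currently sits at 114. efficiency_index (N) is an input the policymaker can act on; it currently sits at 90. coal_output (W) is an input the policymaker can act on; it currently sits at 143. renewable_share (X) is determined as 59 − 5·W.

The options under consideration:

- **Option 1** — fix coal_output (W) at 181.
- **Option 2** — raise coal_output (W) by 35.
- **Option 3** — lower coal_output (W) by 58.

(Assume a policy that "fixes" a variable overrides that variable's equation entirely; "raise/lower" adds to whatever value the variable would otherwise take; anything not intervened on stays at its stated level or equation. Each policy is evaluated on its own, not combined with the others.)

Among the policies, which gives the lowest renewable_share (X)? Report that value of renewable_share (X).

Option 1 (W := 181):
  W = 181
  X = 59 − 5·181 = -846
Option 2 (W + 35):
  W = 143 + 35 = 178
  X = 59 − 5·178 = -831
Option 3 (W − 58):
  W = 143 − 58 = 85
  X = 59 − 5·85 = -366
Comparing — Option 1: X=-846, Option 2: X=-831, Option 3: X=-366. Lowest is -846 (Option 1).

-846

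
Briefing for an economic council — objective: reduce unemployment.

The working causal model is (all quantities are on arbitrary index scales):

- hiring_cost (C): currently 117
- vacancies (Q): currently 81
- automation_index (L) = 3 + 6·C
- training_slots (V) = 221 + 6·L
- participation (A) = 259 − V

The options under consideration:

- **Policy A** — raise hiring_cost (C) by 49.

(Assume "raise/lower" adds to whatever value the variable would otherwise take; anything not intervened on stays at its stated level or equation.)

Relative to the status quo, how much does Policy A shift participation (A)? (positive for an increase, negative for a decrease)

Baseline:
  C = 117
  L = 3 + 6·117 = 705
  V = 221 + 6·705 = 4451
  A = 259 − 4451 = -4192
Policy A (C + 49):
  C = 117 + 49 = 166
  L = 3 + 6·166 = 999
  V = 221 + 6·999 = 6215
  A = 259 − 6215 = -5956
Change in A: -5956 − (-4192) = -1764

-1764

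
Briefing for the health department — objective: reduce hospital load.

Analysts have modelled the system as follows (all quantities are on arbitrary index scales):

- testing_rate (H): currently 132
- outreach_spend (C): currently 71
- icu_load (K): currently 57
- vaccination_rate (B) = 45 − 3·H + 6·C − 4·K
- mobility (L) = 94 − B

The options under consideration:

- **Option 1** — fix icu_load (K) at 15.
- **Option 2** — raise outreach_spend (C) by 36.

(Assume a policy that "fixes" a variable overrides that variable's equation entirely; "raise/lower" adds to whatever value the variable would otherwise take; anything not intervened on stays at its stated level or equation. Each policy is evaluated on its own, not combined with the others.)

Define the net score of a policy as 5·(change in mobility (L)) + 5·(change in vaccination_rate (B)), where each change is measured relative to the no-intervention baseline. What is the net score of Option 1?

Baseline:
  H = 132
  C = 71
  K = 57
  B = 45 − 3·132 + 6·71 − 4·57 = -153
  L = 94 − (-153) = 247
Option 1 (K := 15):
  H = 132
  C = 71
  K = 15
  B = 45 − 3·132 + 6·71 − 4·15 = 15
  L = 94 − 15 = 79
ΔL = 79 − 247 = -168; ΔB = 15 − (-153) = 168
Score = 5·(-168) + 5·168 = 0

0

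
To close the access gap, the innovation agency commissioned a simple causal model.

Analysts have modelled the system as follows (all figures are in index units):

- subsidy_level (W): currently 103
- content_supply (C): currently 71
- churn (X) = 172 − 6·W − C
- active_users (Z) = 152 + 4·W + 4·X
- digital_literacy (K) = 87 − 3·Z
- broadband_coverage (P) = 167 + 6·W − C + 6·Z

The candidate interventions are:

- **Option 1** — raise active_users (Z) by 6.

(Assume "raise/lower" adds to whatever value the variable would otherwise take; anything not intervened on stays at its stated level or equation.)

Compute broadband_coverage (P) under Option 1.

-8274

Option 1 (Z + 6):
  W = 103
  C = 71
  X = 172 − 6·103 − 71 = -517
  Z = 152 + 4·103 + 4·(-517) (+6 from intervention) = -1498
  P = 167 + 6·103 − 71 + 6·(-1498) = -8274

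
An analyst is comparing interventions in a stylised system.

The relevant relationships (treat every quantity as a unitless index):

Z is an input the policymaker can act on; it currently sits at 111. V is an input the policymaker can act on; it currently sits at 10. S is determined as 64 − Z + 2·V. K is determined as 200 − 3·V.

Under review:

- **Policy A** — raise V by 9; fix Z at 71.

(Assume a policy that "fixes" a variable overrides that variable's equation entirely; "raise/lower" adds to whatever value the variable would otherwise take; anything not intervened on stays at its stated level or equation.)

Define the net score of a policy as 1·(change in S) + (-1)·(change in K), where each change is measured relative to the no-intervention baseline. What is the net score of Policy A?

Baseline:
  Z = 111
  V = 10
  S = 64 − 111 + 2·10 = -27
  K = 200 − 3·10 = 170
Policy A (V + 9, Z := 71):
  Z = 71
  V = 10 + 9 = 19
  S = 64 − 71 + 2·19 = 31
  K = 200 − 3·19 = 143
ΔS = 31 − (-27) = 58; ΔK = 143 − 170 = -27
Score = 1·58 + (-1)·(-27) = 85

85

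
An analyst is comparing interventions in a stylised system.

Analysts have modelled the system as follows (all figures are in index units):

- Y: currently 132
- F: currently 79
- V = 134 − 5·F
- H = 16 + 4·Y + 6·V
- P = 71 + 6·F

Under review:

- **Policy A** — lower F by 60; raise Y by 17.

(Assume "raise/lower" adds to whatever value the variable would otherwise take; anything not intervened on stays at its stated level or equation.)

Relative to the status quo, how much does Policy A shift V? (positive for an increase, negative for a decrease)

300

Baseline:
  F = 79
  V = 134 − 5·79 = -261
Policy A (F − 60, Y + 17):
  F = 79 − 60 = 19
  V = 134 − 5·19 = 39
Change in V: 39 − (-261) = 300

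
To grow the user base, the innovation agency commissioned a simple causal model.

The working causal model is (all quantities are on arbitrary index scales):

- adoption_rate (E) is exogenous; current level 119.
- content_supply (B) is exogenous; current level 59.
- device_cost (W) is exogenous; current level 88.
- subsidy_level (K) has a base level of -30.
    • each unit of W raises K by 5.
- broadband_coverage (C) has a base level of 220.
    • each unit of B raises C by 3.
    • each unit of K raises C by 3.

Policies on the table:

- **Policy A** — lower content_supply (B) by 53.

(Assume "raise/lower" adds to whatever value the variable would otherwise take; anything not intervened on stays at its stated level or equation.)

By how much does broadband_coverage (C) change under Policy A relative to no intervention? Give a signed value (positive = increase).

Baseline:
  B = 59
  W = 88
  K = -30 + 5·88 = 410
  C = 220 + 3·59 + 3·410 = 1627
Policy A (B − 53):
  B = 59 − 53 = 6
  W = 88
  K = -30 + 5·88 = 410
  C = 220 + 3·6 + 3·410 = 1468
Change in C: 1468 − 1627 = -159

-159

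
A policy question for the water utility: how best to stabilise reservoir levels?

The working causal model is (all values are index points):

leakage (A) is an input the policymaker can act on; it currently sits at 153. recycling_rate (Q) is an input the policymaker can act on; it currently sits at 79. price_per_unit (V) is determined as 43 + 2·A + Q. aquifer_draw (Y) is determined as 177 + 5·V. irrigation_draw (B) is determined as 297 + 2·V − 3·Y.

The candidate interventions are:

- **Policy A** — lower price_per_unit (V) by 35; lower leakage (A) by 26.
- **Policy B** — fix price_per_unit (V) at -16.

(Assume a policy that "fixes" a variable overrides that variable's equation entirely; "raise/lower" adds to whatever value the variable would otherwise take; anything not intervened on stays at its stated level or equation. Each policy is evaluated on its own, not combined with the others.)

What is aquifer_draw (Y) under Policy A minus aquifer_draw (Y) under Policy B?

1785

Policy A (V − 35, A − 26):
  A = 153 − 26 = 127
  Q = 79
  V = 43 + 2·127 + 79 (−35 from intervention) = 341
  Y = 177 + 5·341 = 1882
Policy B (V := -16):
  A = 153
  Q = 79
  V = -16
  Y = 177 + 5·(-16) = 97
Y: 1882 − 97 = 1785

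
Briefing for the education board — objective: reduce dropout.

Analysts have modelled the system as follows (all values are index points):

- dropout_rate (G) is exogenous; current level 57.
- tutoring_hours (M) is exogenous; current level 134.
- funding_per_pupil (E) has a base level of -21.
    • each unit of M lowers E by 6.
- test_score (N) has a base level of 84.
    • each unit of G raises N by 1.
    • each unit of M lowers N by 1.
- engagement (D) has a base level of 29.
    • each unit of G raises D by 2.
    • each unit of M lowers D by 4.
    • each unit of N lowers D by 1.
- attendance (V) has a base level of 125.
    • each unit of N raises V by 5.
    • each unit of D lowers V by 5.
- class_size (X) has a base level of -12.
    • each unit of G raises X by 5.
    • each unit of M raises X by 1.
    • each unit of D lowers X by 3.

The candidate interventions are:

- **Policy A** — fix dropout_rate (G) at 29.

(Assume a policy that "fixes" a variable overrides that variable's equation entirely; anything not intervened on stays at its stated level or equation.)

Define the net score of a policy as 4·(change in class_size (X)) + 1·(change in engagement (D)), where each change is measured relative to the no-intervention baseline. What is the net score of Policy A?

-252

Baseline:
  G = 57
  M = 134
  N = 84 + 57 − 134 = 7
  D = 29 + 2·57 − 4·134 − 7 = -400
  X = -12 + 5·57 + 134 − 3·(-400) = 1607
Policy A (G := 29):
  G = 29
  M = 134
  N = 84 + 29 − 134 = -21
  D = 29 + 2·29 − 4·134 − (-21) = -428
  X = -12 + 5·29 + 134 − 3·(-428) = 1551
ΔX = 1551 − 1607 = -56; ΔD = -428 − (-400) = -28
Score = 4·(-56) + 1·(-28) = -252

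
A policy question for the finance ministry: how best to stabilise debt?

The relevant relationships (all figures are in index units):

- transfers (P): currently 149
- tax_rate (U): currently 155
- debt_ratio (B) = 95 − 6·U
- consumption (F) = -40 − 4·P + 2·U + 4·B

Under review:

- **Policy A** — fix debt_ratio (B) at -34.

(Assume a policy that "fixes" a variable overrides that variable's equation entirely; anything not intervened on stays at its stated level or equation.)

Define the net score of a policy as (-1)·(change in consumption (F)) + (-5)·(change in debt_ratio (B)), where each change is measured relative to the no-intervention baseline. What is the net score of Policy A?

-7209

Baseline:
  P = 149
  U = 155
  B = 95 − 6·155 = -835
  F = -40 − 4·149 + 2·155 + 4·(-835) = -3666
Policy A (B := -34):
  P = 149
  U = 155
  B = -34
  F = -40 − 4·149 + 2·155 + 4·(-34) = -462
ΔF = -462 − (-3666) = 3204; ΔB = -34 − (-835) = 801
Score = (-1)·3204 + (-5)·801 = -7209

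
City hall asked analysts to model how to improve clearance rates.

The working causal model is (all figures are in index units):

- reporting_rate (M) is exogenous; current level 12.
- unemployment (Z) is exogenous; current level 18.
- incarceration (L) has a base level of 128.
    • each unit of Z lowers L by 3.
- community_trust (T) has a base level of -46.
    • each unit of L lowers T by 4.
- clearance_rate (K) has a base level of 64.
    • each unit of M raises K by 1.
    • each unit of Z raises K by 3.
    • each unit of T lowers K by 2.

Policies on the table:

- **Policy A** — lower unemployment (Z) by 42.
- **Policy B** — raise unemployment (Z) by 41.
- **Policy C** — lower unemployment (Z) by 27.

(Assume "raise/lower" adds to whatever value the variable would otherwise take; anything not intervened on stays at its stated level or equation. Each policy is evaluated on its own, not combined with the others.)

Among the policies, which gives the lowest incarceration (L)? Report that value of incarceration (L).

-49

Policy A (Z − 42):
  Z = 18 − 42 = -24
  L = 128 − 3·(-24) = 200
Policy B (Z + 41):
  Z = 18 + 41 = 59
  L = 128 − 3·59 = -49
Policy C (Z − 27):
  Z = 18 − 27 = -9
  L = 128 − 3·(-9) = 155
Comparing — Policy A: L=200, Policy B: L=-49, Policy C: L=155. Lowest is -49 (Policy B).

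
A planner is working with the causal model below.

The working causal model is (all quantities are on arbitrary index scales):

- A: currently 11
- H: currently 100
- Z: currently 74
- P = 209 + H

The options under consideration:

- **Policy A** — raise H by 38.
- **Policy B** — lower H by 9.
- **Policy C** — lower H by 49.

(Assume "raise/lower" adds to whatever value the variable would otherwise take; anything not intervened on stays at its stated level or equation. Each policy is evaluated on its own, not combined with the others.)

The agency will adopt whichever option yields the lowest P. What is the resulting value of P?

260

Policy A (H + 38):
  H = 100 + 38 = 138
  P = 209 + 138 = 347
Policy B (H − 9):
  H = 100 − 9 = 91
  P = 209 + 91 = 300
Policy C (H − 49):
  H = 100 − 49 = 51
  P = 209 + 51 = 260
Comparing — Policy A: P=347, Policy B: P=300, Policy C: P=260. Lowest is 260 (Policy C).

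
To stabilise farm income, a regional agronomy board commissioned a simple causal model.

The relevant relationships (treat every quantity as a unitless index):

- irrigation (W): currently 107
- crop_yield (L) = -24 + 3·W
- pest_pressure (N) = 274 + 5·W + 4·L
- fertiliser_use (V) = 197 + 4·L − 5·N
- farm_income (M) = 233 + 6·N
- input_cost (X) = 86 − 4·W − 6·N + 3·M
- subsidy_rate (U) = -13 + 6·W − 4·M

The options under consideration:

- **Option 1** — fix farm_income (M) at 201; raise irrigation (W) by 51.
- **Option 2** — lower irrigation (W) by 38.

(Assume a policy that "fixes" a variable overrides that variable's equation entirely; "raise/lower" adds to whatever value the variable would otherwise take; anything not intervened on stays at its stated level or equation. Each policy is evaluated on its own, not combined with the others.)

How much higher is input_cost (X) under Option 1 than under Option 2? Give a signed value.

-33848

Option 1 (M := 201, W + 51):
  W = 107 + 51 = 158
  L = -24 + 3·158 = 450
  N = 274 + 5·158 + 4·450 = 2864
  M = 201
  X = 86 − 4·158 − 6·2864 + 3·201 = -17127
Option 2 (W − 38):
  W = 107 − 38 = 69
  L = -24 + 3·69 = 183
  N = 274 + 5·69 + 4·183 = 1351
  M = 233 + 6·1351 = 8339
  X = 86 − 4·69 − 6·1351 + 3·8339 = 16721
X: -17127 − 16721 = -33848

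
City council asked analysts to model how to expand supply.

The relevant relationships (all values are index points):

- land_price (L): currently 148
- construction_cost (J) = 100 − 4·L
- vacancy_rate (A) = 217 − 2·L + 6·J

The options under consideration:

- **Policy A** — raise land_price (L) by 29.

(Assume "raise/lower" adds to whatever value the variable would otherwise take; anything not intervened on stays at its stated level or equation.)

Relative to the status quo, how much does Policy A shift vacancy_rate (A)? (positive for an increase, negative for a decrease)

-754

Baseline:
  L = 148
  J = 100 − 4·148 = -492
  A = 217 − 2·148 + 6·(-492) = -3031
Policy A (L + 29):
  L = 148 + 29 = 177
  J = 100 − 4·177 = -608
  A = 217 − 2·177 + 6·(-608) = -3785
Change in A: -3785 − (-3031) = -754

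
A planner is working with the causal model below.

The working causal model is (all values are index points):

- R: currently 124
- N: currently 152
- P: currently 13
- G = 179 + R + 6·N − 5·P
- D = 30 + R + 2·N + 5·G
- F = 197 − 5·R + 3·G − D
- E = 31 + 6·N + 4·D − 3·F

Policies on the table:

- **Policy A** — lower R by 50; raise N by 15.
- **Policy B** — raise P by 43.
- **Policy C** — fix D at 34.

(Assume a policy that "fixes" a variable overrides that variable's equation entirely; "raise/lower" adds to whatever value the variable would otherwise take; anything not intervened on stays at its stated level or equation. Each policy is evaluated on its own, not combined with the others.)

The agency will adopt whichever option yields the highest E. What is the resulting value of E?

Policy A (R − 50, N + 15):
  R = 124 − 50 = 74
  N = 152 + 15 = 167
  P = 13
  G = 179 + 74 + 6·167 − 5·13 = 1190
  D = 30 + 74 + 2·167 + 5·1190 = 6388
  F = 197 − 5·74 + 3·1190 − 6388 = -2991
  E = 31 + 6·167 + 4·6388 − 3·(-2991) = 35558
Policy B (P + 43):
  R = 124
  N = 152
  P = 13 + 43 = 56
  G = 179 + 124 + 6·152 − 5·56 = 935
  D = 30 + 124 + 2·152 + 5·935 = 5133
  F = 197 − 5·124 + 3·935 − 5133 = -2751
  E = 31 + 6·152 + 4·5133 − 3·(-2751) = 29728
Policy C (D := 34):
  R = 124
  N = 152
  P = 13
  G = 179 + 124 + 6·152 − 5·13 = 1150
  D = 34
  F = 197 − 5·124 + 3·1150 − 34 = 2993
  E = 31 + 6·152 + 4·34 − 3·2993 = -7900
Comparing — Policy A: E=35558, Policy B: E=29728, Policy C: E=-7900. Highest is 35558 (Policy A).

35558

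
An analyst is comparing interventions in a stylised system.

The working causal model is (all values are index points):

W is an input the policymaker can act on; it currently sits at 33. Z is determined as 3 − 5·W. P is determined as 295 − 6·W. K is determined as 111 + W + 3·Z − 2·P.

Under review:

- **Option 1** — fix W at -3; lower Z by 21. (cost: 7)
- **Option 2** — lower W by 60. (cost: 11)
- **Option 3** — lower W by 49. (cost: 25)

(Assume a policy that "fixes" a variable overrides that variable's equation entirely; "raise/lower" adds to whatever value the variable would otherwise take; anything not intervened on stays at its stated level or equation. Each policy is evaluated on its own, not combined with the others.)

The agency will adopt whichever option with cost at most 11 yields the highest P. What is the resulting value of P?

Option 1 (W := -3, Z − 21):
  W = -3
  P = 295 − 6·(-3) = 313
Option 2 (W − 60):
  W = 33 − 60 = -27
  P = 295 − 6·(-27) = 457
Comparing — Option 1: P=313, Option 2: P=457. Highest is 457 (Option 2).

457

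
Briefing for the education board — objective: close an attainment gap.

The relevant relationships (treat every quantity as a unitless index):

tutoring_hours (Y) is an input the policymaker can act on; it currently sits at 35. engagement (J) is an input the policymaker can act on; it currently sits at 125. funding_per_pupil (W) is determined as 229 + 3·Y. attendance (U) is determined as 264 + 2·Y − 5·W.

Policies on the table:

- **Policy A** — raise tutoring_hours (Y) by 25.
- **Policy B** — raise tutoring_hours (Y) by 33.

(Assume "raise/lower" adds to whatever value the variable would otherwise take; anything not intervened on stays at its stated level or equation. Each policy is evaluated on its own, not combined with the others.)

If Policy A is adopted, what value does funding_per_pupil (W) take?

Policy A (Y + 25):
  Y = 35 + 25 = 60
  W = 229 + 3·60 = 409

409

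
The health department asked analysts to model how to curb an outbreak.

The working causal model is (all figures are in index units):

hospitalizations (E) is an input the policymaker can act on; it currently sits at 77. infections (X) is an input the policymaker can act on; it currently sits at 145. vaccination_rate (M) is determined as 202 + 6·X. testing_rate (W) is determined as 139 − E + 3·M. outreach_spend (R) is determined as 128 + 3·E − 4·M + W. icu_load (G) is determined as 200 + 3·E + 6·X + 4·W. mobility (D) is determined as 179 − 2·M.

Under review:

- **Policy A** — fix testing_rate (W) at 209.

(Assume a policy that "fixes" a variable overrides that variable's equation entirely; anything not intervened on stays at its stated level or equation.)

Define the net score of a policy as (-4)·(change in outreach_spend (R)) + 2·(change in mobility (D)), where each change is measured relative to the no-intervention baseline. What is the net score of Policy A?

Baseline:
  E = 77
  X = 145
  M = 202 + 6·145 = 1072
  W = 139 − 77 + 3·1072 = 3278
  R = 128 + 3·77 − 4·1072 + 3278 = -651
  D = 179 − 2·1072 = -1965
Policy A (W := 209):
  E = 77
  X = 145
  M = 202 + 6·145 = 1072
  W = 209
  R = 128 + 3·77 − 4·1072 + 209 = -3720
  D = 179 − 2·1072 = -1965
ΔR = -3720 − (-651) = -3069; ΔD = -1965 − (-1965) = 0
Score = (-4)·(-3069) + 2·0 = 12276

12276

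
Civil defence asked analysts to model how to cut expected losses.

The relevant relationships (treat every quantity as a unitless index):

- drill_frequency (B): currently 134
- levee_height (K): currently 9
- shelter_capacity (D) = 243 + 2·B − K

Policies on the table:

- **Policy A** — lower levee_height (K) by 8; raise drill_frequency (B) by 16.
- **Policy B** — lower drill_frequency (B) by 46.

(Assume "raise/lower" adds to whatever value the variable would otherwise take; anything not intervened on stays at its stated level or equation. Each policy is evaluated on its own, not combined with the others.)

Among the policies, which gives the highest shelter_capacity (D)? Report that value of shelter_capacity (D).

Policy A (K − 8, B + 16):
  B = 134 + 16 = 150
  K = 9 − 8 = 1
  D = 243 + 2·150 − 1 = 542
Policy B (B − 46):
  B = 134 − 46 = 88
  K = 9
  D = 243 + 2·88 − 9 = 410
Comparing — Policy A: D=542, Policy B: D=410. Highest is 542 (Policy A).

542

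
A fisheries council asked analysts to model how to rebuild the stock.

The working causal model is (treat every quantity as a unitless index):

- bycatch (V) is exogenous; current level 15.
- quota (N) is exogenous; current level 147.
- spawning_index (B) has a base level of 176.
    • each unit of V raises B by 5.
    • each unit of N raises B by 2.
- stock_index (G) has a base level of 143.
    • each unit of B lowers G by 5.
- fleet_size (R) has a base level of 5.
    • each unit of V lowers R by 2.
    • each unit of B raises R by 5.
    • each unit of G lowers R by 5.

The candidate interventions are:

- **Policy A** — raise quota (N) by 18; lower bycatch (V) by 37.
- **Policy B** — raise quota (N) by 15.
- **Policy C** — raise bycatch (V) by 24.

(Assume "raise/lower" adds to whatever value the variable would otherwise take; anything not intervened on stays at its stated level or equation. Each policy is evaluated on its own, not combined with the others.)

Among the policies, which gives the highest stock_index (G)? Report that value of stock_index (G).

Policy A (N + 18, V − 37):
  V = 15 − 37 = -22
  N = 147 + 18 = 165
  B = 176 + 5·(-22) + 2·165 = 396
  G = 143 − 5·396 = -1837
Policy B (N + 15):
  V = 15
  N = 147 + 15 = 162
  B = 176 + 5·15 + 2·162 = 575
  G = 143 − 5·575 = -2732
Policy C (V + 24):
  V = 15 + 24 = 39
  N = 147
  B = 176 + 5·39 + 2·147 = 665
  G = 143 − 5·665 = -3182
Comparing — Policy A: G=-1837, Policy B: G=-2732, Policy C: G=-3182. Highest is -1837 (Policy A).

-1837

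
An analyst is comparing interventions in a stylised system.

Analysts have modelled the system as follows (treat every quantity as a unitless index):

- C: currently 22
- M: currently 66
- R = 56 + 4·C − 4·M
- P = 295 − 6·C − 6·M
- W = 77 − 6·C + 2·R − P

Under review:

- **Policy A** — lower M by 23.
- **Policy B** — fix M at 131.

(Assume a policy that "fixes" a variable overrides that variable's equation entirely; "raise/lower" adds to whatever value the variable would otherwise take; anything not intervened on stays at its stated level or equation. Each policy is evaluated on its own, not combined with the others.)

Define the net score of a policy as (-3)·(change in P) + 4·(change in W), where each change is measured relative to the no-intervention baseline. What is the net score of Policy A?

Baseline:
  C = 22
  M = 66
  R = 56 + 4·22 − 4·66 = -120
  P = 295 − 6·22 − 6·66 = -233
  W = 77 − 6·22 + 2·(-120) − (-233) = -62
Policy A (M − 23):
  C = 22
  M = 66 − 23 = 43
  R = 56 + 4·22 − 4·43 = -28
  P = 295 − 6·22 − 6·43 = -95
  W = 77 − 6·22 + 2·(-28) − (-95) = -16
ΔP = -95 − (-233) = 138; ΔW = -16 − (-62) = 46
Score = (-3)·138 + 4·46 = -230

-230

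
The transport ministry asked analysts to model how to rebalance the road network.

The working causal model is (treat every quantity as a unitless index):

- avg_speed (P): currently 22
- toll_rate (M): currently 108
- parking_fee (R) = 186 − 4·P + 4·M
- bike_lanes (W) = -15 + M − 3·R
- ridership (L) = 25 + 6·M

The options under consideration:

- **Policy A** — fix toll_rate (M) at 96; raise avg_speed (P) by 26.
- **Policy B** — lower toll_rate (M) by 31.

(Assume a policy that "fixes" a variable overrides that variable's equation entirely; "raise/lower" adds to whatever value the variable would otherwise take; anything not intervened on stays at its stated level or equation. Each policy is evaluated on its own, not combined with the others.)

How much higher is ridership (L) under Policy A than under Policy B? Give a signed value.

114

Policy A (M := 96, P + 26):
  M = 96
  L = 25 + 6·96 = 601
Policy B (M − 31):
  M = 108 − 31 = 77
  L = 25 + 6·77 = 487
L: 601 − 487 = 114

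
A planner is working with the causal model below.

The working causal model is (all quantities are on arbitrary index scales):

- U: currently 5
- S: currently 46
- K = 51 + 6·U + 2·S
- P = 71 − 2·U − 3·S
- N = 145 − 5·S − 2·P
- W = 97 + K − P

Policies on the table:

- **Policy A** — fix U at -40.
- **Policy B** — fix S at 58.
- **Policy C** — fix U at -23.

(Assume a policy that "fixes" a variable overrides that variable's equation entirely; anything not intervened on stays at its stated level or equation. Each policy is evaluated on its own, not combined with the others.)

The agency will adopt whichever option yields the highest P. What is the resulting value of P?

Policy A (U := -40):
  U = -40
  S = 46
  P = 71 − 2·(-40) − 3·46 = 13
Policy B (S := 58):
  U = 5
  S = 58
  P = 71 − 2·5 − 3·58 = -113
Policy C (U := -23):
  U = -23
  S = 46
  P = 71 − 2·(-23) − 3·46 = -21
Comparing — Policy A: P=13, Policy B: P=-113, Policy C: P=-21. Highest is 13 (Policy A).

13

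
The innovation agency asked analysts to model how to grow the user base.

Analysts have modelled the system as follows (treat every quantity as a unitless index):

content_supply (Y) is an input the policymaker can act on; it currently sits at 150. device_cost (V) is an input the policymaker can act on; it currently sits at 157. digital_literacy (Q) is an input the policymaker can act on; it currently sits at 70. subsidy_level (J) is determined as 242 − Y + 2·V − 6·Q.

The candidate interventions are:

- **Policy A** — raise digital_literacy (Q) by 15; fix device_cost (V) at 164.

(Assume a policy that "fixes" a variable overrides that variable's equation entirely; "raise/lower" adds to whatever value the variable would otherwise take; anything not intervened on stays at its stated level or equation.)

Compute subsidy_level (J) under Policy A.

Policy A (Q + 15, V := 164):
  Y = 150
  V = 164
  Q = 70 + 15 = 85
  J = 242 − 150 + 2·164 − 6·85 = -90

-90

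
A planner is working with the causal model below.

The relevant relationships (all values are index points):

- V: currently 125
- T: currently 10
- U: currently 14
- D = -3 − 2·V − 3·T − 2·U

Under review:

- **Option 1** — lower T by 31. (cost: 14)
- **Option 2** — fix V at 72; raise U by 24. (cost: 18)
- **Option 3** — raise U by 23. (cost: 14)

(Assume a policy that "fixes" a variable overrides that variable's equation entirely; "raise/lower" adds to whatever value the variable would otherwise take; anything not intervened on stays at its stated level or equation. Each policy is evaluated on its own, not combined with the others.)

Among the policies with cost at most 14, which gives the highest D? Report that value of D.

-218

Option 1 (T − 31):
  V = 125
  T = 10 − 31 = -21
  U = 14
  D = -3 − 2·125 − 3·(-21) − 2·14 = -218
Option 3 (U + 23):
  V = 125
  T = 10
  U = 14 + 23 = 37
  D = -3 − 2·125 − 3·10 − 2·37 = -357
Comparing — Option 1: D=-218, Option 3: D=-357. Highest is -218 (Option 1).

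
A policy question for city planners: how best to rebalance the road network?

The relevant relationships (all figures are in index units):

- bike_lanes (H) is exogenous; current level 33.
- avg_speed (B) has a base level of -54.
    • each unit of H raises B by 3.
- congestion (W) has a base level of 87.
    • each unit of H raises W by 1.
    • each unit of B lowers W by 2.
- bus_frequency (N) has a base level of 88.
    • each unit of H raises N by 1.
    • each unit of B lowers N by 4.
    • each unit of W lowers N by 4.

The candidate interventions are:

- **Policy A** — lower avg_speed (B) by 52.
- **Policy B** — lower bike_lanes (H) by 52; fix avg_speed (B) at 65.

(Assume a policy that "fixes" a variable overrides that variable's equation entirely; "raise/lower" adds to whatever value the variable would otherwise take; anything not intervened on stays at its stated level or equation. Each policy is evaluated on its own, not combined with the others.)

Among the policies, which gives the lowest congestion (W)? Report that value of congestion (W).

Policy A (B − 52):
  H = 33
  B = -54 + 3·33 (−52 from intervention) = -7
  W = 87 + 33 − 2·(-7) = 134
Policy B (H − 52, B := 65):
  H = 33 − 52 = -19
  B = 65
  W = 87 + (-19) − 2·65 = -62
Comparing — Policy A: W=134, Policy B: W=-62. Lowest is -62 (Policy B).

-62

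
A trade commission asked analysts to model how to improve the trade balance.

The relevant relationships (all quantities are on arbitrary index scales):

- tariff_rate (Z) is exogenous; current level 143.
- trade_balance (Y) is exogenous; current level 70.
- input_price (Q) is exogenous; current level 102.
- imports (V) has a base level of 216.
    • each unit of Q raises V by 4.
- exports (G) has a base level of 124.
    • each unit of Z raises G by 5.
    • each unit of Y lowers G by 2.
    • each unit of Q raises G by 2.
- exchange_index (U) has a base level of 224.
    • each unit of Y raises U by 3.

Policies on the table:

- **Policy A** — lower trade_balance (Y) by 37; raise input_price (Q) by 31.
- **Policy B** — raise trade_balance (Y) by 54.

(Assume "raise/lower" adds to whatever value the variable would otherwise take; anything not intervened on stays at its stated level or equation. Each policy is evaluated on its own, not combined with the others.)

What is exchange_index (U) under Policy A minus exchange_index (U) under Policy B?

Policy A (Y − 37, Q + 31):
  Y = 70 − 37 = 33
  U = 224 + 3·33 = 323
Policy B (Y + 54):
  Y = 70 + 54 = 124
  U = 224 + 3·124 = 596
U: 323 − 596 = -273

-273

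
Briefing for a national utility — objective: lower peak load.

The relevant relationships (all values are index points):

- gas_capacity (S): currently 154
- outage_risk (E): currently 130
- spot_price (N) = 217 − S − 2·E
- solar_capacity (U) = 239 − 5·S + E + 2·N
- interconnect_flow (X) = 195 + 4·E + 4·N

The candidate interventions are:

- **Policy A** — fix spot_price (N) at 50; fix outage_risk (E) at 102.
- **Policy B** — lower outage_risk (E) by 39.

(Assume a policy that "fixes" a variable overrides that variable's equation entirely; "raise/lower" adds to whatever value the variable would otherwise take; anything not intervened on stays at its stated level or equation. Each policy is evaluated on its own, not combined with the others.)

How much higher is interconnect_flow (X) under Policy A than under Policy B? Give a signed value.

Policy A (N := 50, E := 102):
  S = 154
  E = 102
  N = 50
  X = 195 + 4·102 + 4·50 = 803
Policy B (E − 39):
  S = 154
  E = 130 − 39 = 91
  N = 217 − 154 − 2·91 = -119
  X = 195 + 4·91 + 4·(-119) = 83
X: 803 − 83 = 720

720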